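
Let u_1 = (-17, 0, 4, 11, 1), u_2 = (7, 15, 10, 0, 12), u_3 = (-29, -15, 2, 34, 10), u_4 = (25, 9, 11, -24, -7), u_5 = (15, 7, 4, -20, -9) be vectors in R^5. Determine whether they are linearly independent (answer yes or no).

no

Form the matrix with these vectors as rows and row reduce.
R2 ← R2 + (7/17)·R1: [0, 15, 198/17, 77/17, 211/17]
R3 ← R3 − (29/17)·R1: [0, -15, -82/17, 259/17, 141/17]
R4 ← R4 + (25/17)·R1: [0, 9, 287/17, -133/17, -94/17]
R5 ← R5 + (15/17)·R1: [0, 7, 128/17, -175/17, -138/17]
R3 ← R3 + R2: [0, 0, 116/17, 336/17, 352/17]
R4 ← R4 − (3/5)·R2: [0, 0, 841/85, -896/85, -1103/85]
R5 ← R5 − (7/15)·R2: [0, 0, 178/85, -3164/255, -3547/255]
R4 ← R4 − (29/20)·R3: [0, 0, 0, -196/5, -43]
R5 ← R5 − (89/290)·R3: [0, 0, 0, -8036/435, -1763/87]
R5 ← R5 − (41/87)·R4: [0, 0, 0, 0, 0]
4 nonzero rows, so the 5 vectors span a space of dimension 4.
Since 4 < 5, the vectors are linearly dependent.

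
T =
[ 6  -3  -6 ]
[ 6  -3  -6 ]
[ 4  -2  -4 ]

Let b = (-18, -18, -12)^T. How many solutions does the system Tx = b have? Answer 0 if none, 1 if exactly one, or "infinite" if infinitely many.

Row reduce the augmented matrix [T | b].
R2 ← R2 − R1: [0, 0, 0, 0]
R3 ← R3 − (2/3)·R1: [0, 0, 0, 0]
The echelon form has 1 nonzero rows, and every pivot lies in the first 3 columns, so rank(T) = rank([T|b]) = 1.
The system is consistent.
rank = 1 < 3 unknowns, so there are infinitely many solutions.

infinite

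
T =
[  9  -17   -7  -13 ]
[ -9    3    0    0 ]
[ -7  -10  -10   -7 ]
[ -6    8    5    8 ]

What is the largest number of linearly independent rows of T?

4

Row reduce to echelon form.
R2 ← R2 + R1: [0, -14, -7, -13]
R3 ← R3 + (7/9)·R1: [0, -209/9, -139/9, -154/9]
R4 ← R4 + (2/3)·R1: [0, -10/3, 1/3, -2/3]
R3 ← R3 − (209/126)·R2: [0, 0, -23/6, 187/42]
R4 ← R4 − (5/21)·R2: [0, 0, 2, 17/7]
R4 ← R4 + (12/23)·R3: [0, 0, 0, 765/161]
Echelon form has 4 nonzero rows, so rank(T) = 4.
The rank gives the maximum number of linearly independent rows: 4.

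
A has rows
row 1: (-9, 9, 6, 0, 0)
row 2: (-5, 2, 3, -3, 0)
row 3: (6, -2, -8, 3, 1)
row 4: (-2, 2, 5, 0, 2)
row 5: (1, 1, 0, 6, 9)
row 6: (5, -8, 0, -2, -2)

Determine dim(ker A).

Row reduce to echelon form.
R2 ← R2 − (5/9)·R1: [0, -3, -1/3, -3, 0]
R3 ← R3 + (2/3)·R1: [0, 4, -4, 3, 1]
R4 ← R4 − (2/9)·R1: [0, 0, 11/3, 0, 2]
R5 ← R5 + (1/9)·R1: [0, 2, 2/3, 6, 9]
R6 ← R6 + (5/9)·R1: [0, -3, 10/3, -2, -2]
R3 ← R3 + (4/3)·R2: [0, 0, -40/9, -1, 1]
R5 ← R5 + (2/3)·R2: [0, 0, 4/9, 4, 9]
R6 ← R6 − R2: [0, 0, 11/3, 1, -2]
R4 ← R4 + (33/40)·R3: [0, 0, 0, -33/40, 113/40]
R5 ← R5 + (1/10)·R3: [0, 0, 0, 39/10, 91/10]
R6 ← R6 + (33/40)·R3: [0, 0, 0, 7/40, -47/40]
R5 ← R5 + (52/11)·R4: [0, 0, 0, 0, 247/11]
R6 ← R6 + (7/33)·R4: [0, 0, 0, 0, -19/33]
R6 ← R6 + (1/39)·R5: [0, 0, 0, 0, 0]
5 nonzero rows, so rank(A) = 5.
A has 5 columns; by rank–nullity, nullity = 5 − 5 = 0.

0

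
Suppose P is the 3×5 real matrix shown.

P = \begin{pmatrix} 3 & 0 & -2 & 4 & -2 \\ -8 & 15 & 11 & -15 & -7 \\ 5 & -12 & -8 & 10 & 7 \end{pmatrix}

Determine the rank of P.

Row reduce to echelon form.
R2 ← R2 + (8/3)·R1: [0, 15, 17/3, -13/3, -37/3]
R3 ← R3 − (5/3)·R1: [0, -12, -14/3, 10/3, 31/3]
R3 ← R3 + (4/5)·R2: [0, 0, -2/15, -2/15, 7/15]
Echelon form has 3 nonzero rows, so rank(P) = 3.

3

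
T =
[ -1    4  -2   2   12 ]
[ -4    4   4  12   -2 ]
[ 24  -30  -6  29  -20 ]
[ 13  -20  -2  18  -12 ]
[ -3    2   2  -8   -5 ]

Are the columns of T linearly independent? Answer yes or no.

Row reduce T to echelon form.
R2 ← R2 − (4)·R1: [0, -12, 12, 4, -50]
R3 ← R3 + (24)·R1: [0, 66, -54, 77, 268]
R4 ← R4 + (13)·R1: [0, 32, -28, 44, 144]
R5 ← R5 − (3)·R1: [0, -10, 8, -14, -41]
R3 ← R3 + (11/2)·R2: [0, 0, 12, 99, -7]
R4 ← R4 + (8/3)·R2: [0, 0, 4, 164/3, 32/3]
R5 ← R5 − (5/6)·R2: [0, 0, -2, -52/3, 2/3]
R4 ← R4 − (1/3)·R3: [0, 0, 0, 65/3, 13]
R5 ← R5 + (1/6)·R3: [0, 0, 0, -5/6, -1/2]
R5 ← R5 + (1/26)·R4: [0, 0, 0, 0, 0]
4 pivots among 5 columns.
Only 4 < 5 pivot columns, so the columns are linearly dependent.

no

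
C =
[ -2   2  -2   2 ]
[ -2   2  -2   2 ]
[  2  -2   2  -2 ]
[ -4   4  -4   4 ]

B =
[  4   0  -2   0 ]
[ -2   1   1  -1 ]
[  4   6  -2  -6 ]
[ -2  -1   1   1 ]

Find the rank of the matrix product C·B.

First compute CB:
[[-24, -12,  12,  12],
 [-24, -12,  12,  12],
 [ 24,  12, -12, -12],
 [-48, -24,  24,  24]]
Now row reduce the product.
R2 ← R2 − R1: [0, 0, 0, 0]
R3 ← R3 + R1: [0, 0, 0, 0]
R4 ← R4 − (2)·R1: [0, 0, 0, 0]
1 nonzero row, so rank(CB) = 1.

1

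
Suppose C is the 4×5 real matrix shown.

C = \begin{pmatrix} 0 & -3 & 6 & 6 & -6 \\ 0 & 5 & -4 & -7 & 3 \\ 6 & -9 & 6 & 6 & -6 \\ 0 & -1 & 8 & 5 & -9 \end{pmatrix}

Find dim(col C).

3

Row reduce to echelon form.
Swap R1 ↔ R3
R3 ← R3 + (3/5)·R2: [0, 0, 18/5, 9/5, -21/5]
R4 ← R4 + (1/5)·R2: [0, 0, 36/5, 18/5, -42/5]
R4 ← R4 − (2)·R3: [0, 0, 0, 0, 0]
Echelon form has 3 nonzero rows, so rank(C) = 3.
The column space has dimension equal to the rank: 3.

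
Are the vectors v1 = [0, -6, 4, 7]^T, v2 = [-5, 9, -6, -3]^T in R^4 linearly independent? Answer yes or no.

yes

Form the matrix with these vectors as rows and row reduce.
Swap R1 ↔ R2
2 nonzero rows, so the 2 vectors span a space of dimension 2.
Since 2 = 2, the vectors are linearly independent.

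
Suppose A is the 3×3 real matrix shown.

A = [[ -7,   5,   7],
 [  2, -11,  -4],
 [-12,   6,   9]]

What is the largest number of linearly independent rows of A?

Row reduce to echelon form.
R2 ← R2 + (2/7)·R1: [0, -67/7, -2]
R3 ← R3 − (12/7)·R1: [0, -18/7, -3]
R3 ← R3 − (18/67)·R2: [0, 0, -165/67]
Echelon form has 3 nonzero rows, so rank(A) = 3.
The rank gives the maximum number of linearly independent rows: 3.

3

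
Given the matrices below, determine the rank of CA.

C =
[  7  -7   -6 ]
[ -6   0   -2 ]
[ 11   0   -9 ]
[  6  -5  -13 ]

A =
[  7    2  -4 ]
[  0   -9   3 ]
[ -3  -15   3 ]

First compute CA:
[[ 67, 167, -67],
 [-36,  18,  18],
 [104, 157, -71],
 [ 81, 252, -78]]
Now row reduce the product.
R2 ← R2 + (36/67)·R1: [0, 7218/67, -18]
R3 ← R3 − (104/67)·R1: [0, -6849/67, 33]
R4 ← R4 − (81/67)·R1: [0, 3357/67, 3]
R3 ← R3 + (761/802)·R2: [0, 0, 6384/401]
R4 ← R4 − (373/802)·R2: [0, 0, 4560/401]
R4 ← R4 − (5/7)·R3: [0, 0, 0]
3 nonzero rows, so rank(CA) = 3.

3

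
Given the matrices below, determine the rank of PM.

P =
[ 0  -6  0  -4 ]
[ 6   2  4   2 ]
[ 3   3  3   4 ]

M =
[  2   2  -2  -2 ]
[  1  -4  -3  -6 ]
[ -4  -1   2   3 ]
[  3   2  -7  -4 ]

3

First compute PM:
[[-18,  16,  46,  52],
 [  4,   4, -24, -20],
 [  9,  -1, -37, -31]]
Now row reduce the product.
R2 ← R2 + (2/9)·R1: [0, 68/9, -124/9, -76/9]
R3 ← R3 + (1/2)·R1: [0, 7, -14, -5]
R3 ← R3 − (63/68)·R2: [0, 0, -21/17, 48/17]
3 nonzero rows, so rank(PM) = 3.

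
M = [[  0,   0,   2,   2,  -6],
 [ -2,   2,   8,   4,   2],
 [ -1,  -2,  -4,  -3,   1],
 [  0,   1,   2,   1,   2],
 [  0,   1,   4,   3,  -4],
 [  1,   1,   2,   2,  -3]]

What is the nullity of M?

2

Row reduce to echelon form.
Swap R1 ↔ R2
R3 ← R3 − (1/2)·R1: [0, -3, -8, -5, 0]
R6 ← R6 + (1/2)·R1: [0, 2, 6, 4, -2]
Swap R2 ↔ R3
R4 ← R4 + (1/3)·R2: [0, 0, -2/3, -2/3, 2]
R5 ← R5 + (1/3)·R2: [0, 0, 4/3, 4/3, -4]
R6 ← R6 + (2/3)·R2: [0, 0, 2/3, 2/3, -2]
R4 ← R4 + (1/3)·R3: [0, 0, 0, 0, 0]
R5 ← R5 − (2/3)·R3: [0, 0, 0, 0, 0]
R6 ← R6 − (1/3)·R3: [0, 0, 0, 0, 0]
3 nonzero rows, so rank(M) = 3.
M has 5 columns; by rank–nullity, nullity = 5 − 3 = 2.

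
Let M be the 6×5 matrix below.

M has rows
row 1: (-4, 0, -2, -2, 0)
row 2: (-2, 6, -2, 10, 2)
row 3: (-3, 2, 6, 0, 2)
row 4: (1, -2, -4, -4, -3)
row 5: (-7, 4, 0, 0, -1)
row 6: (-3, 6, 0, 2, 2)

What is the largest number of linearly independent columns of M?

Row reduce to echelon form.
R2 ← R2 − (1/2)·R1: [0, 6, -1, 11, 2]
R3 ← R3 − (3/4)·R1: [0, 2, 15/2, 3/2, 2]
R4 ← R4 + (1/4)·R1: [0, -2, -9/2, -9/2, -3]
R5 ← R5 − (7/4)·R1: [0, 4, 7/2, 7/2, -1]
R6 ← R6 − (3/4)·R1: [0, 6, 3/2, 7/2, 2]
R3 ← R3 − (1/3)·R2: [0, 0, 47/6, -13/6, 4/3]
R4 ← R4 + (1/3)·R2: [0, 0, -29/6, -5/6, -7/3]
R5 ← R5 − (2/3)·R2: [0, 0, 25/6, -23/6, -7/3]
R6 ← R6 − R2: [0, 0, 5/2, -15/2, 0]
R4 ← R4 + (29/47)·R3: [0, 0, 0, -102/47, -71/47]
R5 ← R5 − (25/47)·R3: [0, 0, 0, -126/47, -143/47]
R6 ← R6 − (15/47)·R3: [0, 0, 0, -320/47, -20/47]
R5 ← R5 − (21/17)·R4: [0, 0, 0, 0, -20/17]
R6 ← R6 − (160/51)·R4: [0, 0, 0, 0, 220/51]
R6 ← R6 + (11/3)·R5: [0, 0, 0, 0, 0]
Echelon form has 5 nonzero rows, so rank(M) = 5.
The rank gives the maximum number of linearly independent columns: 5.

5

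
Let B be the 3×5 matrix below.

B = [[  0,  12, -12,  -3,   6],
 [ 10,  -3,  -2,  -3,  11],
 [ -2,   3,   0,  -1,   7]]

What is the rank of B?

Row reduce to echelon form.
Swap R1 ↔ R2
R3 ← R3 + (1/5)·R1: [0, 12/5, -2/5, -8/5, 46/5]
R3 ← R3 − (1/5)·R2: [0, 0, 2, -1, 8]
Echelon form has 3 nonzero rows, so rank(B) = 3.

3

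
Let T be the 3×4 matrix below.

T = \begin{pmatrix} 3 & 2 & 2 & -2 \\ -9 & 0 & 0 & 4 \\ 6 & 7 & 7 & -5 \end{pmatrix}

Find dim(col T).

Row reduce to echelon form.
R2 ← R2 + (3)·R1: [0, 6, 6, -2]
R3 ← R3 − (2)·R1: [0, 3, 3, -1]
R3 ← R3 − (1/2)·R2: [0, 0, 0, 0]
Echelon form has 2 nonzero rows, so rank(T) = 2.
The column space has dimension equal to the rank: 2.

2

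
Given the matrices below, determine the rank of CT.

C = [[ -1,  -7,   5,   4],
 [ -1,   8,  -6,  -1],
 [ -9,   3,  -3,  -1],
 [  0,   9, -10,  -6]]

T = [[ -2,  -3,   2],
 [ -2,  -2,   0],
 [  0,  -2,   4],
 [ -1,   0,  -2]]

First compute CT:
[[ 12,   7,  10],
 [-13,  -1, -24],
 [ 13,  27, -28],
 [-12,   2, -28]]
Now row reduce the product.
R2 ← R2 + (13/12)·R1: [0, 79/12, -79/6]
R3 ← R3 − (13/12)·R1: [0, 233/12, -233/6]
R4 ← R4 + R1: [0, 9, -18]
R3 ← R3 − (233/79)·R2: [0, 0, 0]
R4 ← R4 − (108/79)·R2: [0, 0, 0]
2 nonzero rows, so rank(CT) = 2.

2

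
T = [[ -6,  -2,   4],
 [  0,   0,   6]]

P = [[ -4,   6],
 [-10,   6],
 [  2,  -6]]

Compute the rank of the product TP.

2

First compute TP:
[[ 52, -72],
 [ 12, -36]]
Now row reduce the product.
R2 ← R2 − (3/13)·R1: [0, -252/13]
2 nonzero rows, so rank(TP) = 2.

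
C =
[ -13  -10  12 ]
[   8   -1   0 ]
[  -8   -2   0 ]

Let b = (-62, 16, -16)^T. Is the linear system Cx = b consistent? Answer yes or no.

Row reduce the augmented matrix [C | b].
R2 ← R2 + (8/13)·R1: [0, -93/13, 96/13, -288/13]
R3 ← R3 − (8/13)·R1: [0, 54/13, -96/13, 288/13]
R3 ← R3 + (18/31)·R2: [0, 0, -96/31, 288/31]
The echelon form has 3 nonzero rows, and every pivot lies in the first 3 columns, so rank(C) = rank([C|b]) = 3.
The system is consistent.

yes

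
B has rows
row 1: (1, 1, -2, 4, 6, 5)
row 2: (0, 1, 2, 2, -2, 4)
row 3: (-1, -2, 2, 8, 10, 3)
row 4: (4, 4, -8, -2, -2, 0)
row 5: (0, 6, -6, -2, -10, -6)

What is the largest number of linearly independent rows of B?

Row reduce to echelon form.
R3 ← R3 + R1: [0, -1, 0, 12, 16, 8]
R4 ← R4 − (4)·R1: [0, 0, 0, -18, -26, -20]
R3 ← R3 + R2: [0, 0, 2, 14, 14, 12]
R5 ← R5 − (6)·R2: [0, 0, -18, -14, 2, -30]
R5 ← R5 + (9)·R3: [0, 0, 0, 112, 128, 78]
R5 ← R5 + (56/9)·R4: [0, 0, 0, 0, -304/9, -418/9]
Echelon form has 5 nonzero rows, so rank(B) = 5.
The rank gives the maximum number of linearly independent rows: 5.

5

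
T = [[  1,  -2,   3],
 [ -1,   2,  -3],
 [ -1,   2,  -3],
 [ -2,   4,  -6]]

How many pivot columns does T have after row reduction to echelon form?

1

Row reduce to echelon form.
R2 ← R2 + R1: [0, 0, 0]
R3 ← R3 + R1: [0, 0, 0]
R4 ← R4 + (2)·R1: [0, 0, 0]
Echelon form has 1 nonzero row, so rank(T) = 1.
Each nonzero row contributes one pivot column: 1 pivot columns.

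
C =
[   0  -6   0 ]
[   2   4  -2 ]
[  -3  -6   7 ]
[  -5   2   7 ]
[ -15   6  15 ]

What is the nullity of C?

0

Row reduce to echelon form.
Swap R1 ↔ R2
R3 ← R3 + (3/2)·R1: [0, 0, 4]
R4 ← R4 + (5/2)·R1: [0, 12, 2]
R5 ← R5 + (15/2)·R1: [0, 36, 0]
R4 ← R4 + (2)·R2: [0, 0, 2]
R5 ← R5 + (6)·R2: [0, 0, 0]
R4 ← R4 − (1/2)·R3: [0, 0, 0]
3 nonzero rows, so rank(C) = 3.
C has 3 columns; by rank–nullity, nullity = 3 − 3 = 0.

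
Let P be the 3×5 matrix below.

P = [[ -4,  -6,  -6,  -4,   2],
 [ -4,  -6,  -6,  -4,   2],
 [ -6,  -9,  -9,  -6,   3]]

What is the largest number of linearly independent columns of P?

Row reduce to echelon form.
R2 ← R2 − R1: [0, 0, 0, 0, 0]
R3 ← R3 − (3/2)·R1: [0, 0, 0, 0, 0]
Echelon form has 1 nonzero row, so rank(P) = 1.
The rank gives the maximum number of linearly independent columns: 1.

1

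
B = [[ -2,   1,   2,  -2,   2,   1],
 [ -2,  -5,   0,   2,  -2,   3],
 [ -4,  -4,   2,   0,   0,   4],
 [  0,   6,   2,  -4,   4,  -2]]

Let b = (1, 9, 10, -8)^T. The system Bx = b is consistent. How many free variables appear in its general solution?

4

Row reduce the augmented matrix [B | b].
R2 ← R2 − R1: [0, -6, -2, 4, -4, 2, 8]
R3 ← R3 − (2)·R1: [0, -6, -2, 4, -4, 2, 8]
R3 ← R3 − R2: [0, 0, 0, 0, 0, 0, 0]
R4 ← R4 + R2: [0, 0, 0, 0, 0, 0, 0]
The echelon form has 2 nonzero rows, and every pivot lies in the first 6 columns, so rank(B) = rank([B|b]) = 2.
The system is consistent.
Free variables = (unknowns) − (rank) = 6 − 2 = 4.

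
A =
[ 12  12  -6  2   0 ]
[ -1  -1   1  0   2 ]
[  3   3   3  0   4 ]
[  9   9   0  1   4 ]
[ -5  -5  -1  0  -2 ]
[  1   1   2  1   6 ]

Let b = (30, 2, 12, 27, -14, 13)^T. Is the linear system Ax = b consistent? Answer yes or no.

yes

Row reduce the augmented matrix [A | b].
R2 ← R2 + (1/12)·R1: [0, 0, 1/2, 1/6, 2, 9/2]
R3 ← R3 − (1/4)·R1: [0, 0, 9/2, -1/2, 4, 9/2]
R4 ← R4 − (3/4)·R1: [0, 0, 9/2, -1/2, 4, 9/2]
R5 ← R5 + (5/12)·R1: [0, 0, -7/2, 5/6, -2, -3/2]
R6 ← R6 − (1/12)·R1: [0, 0, 5/2, 5/6, 6, 21/2]
R3 ← R3 − (9)·R2: [0, 0, 0, -2, -14, -36]
R4 ← R4 − (9)·R2: [0, 0, 0, -2, -14, -36]
R5 ← R5 + (7)·R2: [0, 0, 0, 2, 12, 30]
R6 ← R6 − (5)·R2: [0, 0, 0, 0, -4, -12]
R4 ← R4 − R3: [0, 0, 0, 0, 0, 0]
R5 ← R5 + R3: [0, 0, 0, 0, -2, -6]
Swap R4 ↔ R5
R6 ← R6 − (2)·R4: [0, 0, 0, 0, 0, 0]
The echelon form has 4 nonzero rows, and every pivot lies in the first 5 columns, so rank(A) = rank([A|b]) = 4.
The system is consistent.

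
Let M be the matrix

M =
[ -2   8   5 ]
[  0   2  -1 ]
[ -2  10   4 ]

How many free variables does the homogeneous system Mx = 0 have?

1

Row reduce to echelon form.
R3 ← R3 − R1: [0, 2, -1]
R3 ← R3 − R2: [0, 0, 0]
2 nonzero rows, so rank(M) = 2.
M has 3 columns; by rank–nullity, nullity = 3 − 2 = 1.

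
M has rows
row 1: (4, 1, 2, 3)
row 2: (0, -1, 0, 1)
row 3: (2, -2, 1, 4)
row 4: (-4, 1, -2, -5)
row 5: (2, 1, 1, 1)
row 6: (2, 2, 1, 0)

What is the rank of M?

2

Row reduce to echelon form.
R3 ← R3 − (1/2)·R1: [0, -5/2, 0, 5/2]
R4 ← R4 + R1: [0, 2, 0, -2]
R5 ← R5 − (1/2)·R1: [0, 1/2, 0, -1/2]
R6 ← R6 − (1/2)·R1: [0, 3/2, 0, -3/2]
R3 ← R3 − (5/2)·R2: [0, 0, 0, 0]
R4 ← R4 + (2)·R2: [0, 0, 0, 0]
R5 ← R5 + (1/2)·R2: [0, 0, 0, 0]
R6 ← R6 + (3/2)·R2: [0, 0, 0, 0]
Echelon form has 2 nonzero rows, so rank(M) = 2.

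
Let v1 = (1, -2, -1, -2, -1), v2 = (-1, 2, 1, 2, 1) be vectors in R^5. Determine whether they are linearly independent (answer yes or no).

Form the matrix with these vectors as rows and row reduce.
R2 ← R2 + R1: [0, 0, 0, 0, 0]
1 nonzero row, so the 2 vectors span a space of dimension 1.
Since 1 < 2, the vectors are linearly dependent.

no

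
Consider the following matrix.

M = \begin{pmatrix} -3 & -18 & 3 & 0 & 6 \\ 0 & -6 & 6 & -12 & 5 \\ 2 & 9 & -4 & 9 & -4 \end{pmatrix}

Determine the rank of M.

Row reduce to echelon form.
R3 ← R3 + (2/3)·R1: [0, -3, -2, 9, 0]
R3 ← R3 − (1/2)·R2: [0, 0, -5, 15, -5/2]
Echelon form has 3 nonzero rows, so rank(M) = 3.

3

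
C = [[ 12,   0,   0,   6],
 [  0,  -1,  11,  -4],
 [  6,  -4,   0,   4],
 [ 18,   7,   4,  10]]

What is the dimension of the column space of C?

4

Row reduce to echelon form.
R3 ← R3 − (1/2)·R1: [0, -4, 0, 1]
R4 ← R4 − (3/2)·R1: [0, 7, 4, 1]
R3 ← R3 − (4)·R2: [0, 0, -44, 17]
R4 ← R4 + (7)·R2: [0, 0, 81, -27]
R4 ← R4 + (81/44)·R3: [0, 0, 0, 189/44]
Echelon form has 4 nonzero rows, so rank(C) = 4.
The column space has dimension equal to the rank: 4.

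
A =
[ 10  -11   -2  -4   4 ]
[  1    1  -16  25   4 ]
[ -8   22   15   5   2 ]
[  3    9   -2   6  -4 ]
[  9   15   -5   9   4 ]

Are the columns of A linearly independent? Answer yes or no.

Row reduce A to echelon form.
R2 ← R2 − (1/10)·R1: [0, 21/10, -79/5, 127/5, 18/5]
R3 ← R3 + (4/5)·R1: [0, 66/5, 67/5, 9/5, 26/5]
R4 ← R4 − (3/10)·R1: [0, 123/10, -7/5, 36/5, -26/5]
R5 ← R5 − (9/10)·R1: [0, 249/10, -16/5, 63/5, 2/5]
R3 ← R3 − (44/7)·R2: [0, 0, 789/7, -1105/7, -122/7]
R4 ← R4 − (41/7)·R2: [0, 0, 638/7, -991/7, -184/7]
R5 ← R5 − (83/7)·R2: [0, 0, 1289/7, -2020/7, -296/7]
R4 ← R4 − (638/789)·R3: [0, 0, 0, -10987/789, -9620/789]
R5 ← R5 − (1289/789)·R3: [0, 0, 0, -24205/789, -10898/789]
R5 ← R5 − (24205/10987)·R4: [0, 0, 0, 0, 143366/10987]
5 pivots among 5 columns.
Every column is a pivot column, so the columns are linearly independent.

yes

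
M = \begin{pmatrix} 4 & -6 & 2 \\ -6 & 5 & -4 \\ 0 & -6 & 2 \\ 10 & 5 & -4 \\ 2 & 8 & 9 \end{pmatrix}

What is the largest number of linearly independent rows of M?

3

Row reduce to echelon form.
R2 ← R2 + (3/2)·R1: [0, -4, -1]
R4 ← R4 − (5/2)·R1: [0, 20, -9]
R5 ← R5 − (1/2)·R1: [0, 11, 8]
R3 ← R3 − (3/2)·R2: [0, 0, 7/2]
R4 ← R4 + (5)·R2: [0, 0, -14]
R5 ← R5 + (11/4)·R2: [0, 0, 21/4]
R4 ← R4 + (4)·R3: [0, 0, 0]
R5 ← R5 − (3/2)·R3: [0, 0, 0]
Echelon form has 3 nonzero rows, so rank(M) = 3.
The rank gives the maximum number of linearly independent rows: 3.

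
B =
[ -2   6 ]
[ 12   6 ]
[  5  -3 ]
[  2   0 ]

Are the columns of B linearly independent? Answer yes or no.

yes

Row reduce B to echelon form.
R2 ← R2 + (6)·R1: [0, 42]
R3 ← R3 + (5/2)·R1: [0, 12]
R4 ← R4 + R1: [0, 6]
R3 ← R3 − (2/7)·R2: [0, 0]
R4 ← R4 − (1/7)·R2: [0, 0]
2 pivots among 2 columns.
Every column is a pivot column, so the columns are linearly independent.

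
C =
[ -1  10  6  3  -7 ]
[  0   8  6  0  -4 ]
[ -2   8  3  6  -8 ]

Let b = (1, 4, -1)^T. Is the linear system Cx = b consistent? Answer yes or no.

no

Row reduce the augmented matrix [C | b].
R3 ← R3 − (2)·R1: [0, -12, -9, 0, 6, -3]
R3 ← R3 + (3/2)·R2: [0, 0, 0, 0, 0, 3]
The echelon form has 3 nonzero rows; the last pivot sits in the augmented column, so rank(C) = 2 but rank([C|b]) = 3.
Since the ranks differ, the system is inconsistent.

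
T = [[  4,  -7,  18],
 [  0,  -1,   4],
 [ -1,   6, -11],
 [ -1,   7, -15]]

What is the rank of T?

3

Row reduce to echelon form.
R3 ← R3 + (1/4)·R1: [0, 17/4, -13/2]
R4 ← R4 + (1/4)·R1: [0, 21/4, -21/2]
R3 ← R3 + (17/4)·R2: [0, 0, 21/2]
R4 ← R4 + (21/4)·R2: [0, 0, 21/2]
R4 ← R4 − R3: [0, 0, 0]
Echelon form has 3 nonzero rows, so rank(T) = 3.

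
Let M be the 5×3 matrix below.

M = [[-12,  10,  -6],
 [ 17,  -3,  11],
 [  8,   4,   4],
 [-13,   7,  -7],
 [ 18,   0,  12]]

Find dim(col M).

Row reduce to echelon form.
R2 ← R2 + (17/12)·R1: [0, 67/6, 5/2]
R3 ← R3 + (2/3)·R1: [0, 32/3, 0]
R4 ← R4 − (13/12)·R1: [0, -23/6, -1/2]
R5 ← R5 + (3/2)·R1: [0, 15, 3]
R3 ← R3 − (64/67)·R2: [0, 0, -160/67]
R4 ← R4 + (23/67)·R2: [0, 0, 24/67]
R5 ← R5 − (90/67)·R2: [0, 0, -24/67]
R4 ← R4 + (3/20)·R3: [0, 0, 0]
R5 ← R5 − (3/20)·R3: [0, 0, 0]
Echelon form has 3 nonzero rows, so rank(M) = 3.
The column space has dimension equal to the rank: 3.

3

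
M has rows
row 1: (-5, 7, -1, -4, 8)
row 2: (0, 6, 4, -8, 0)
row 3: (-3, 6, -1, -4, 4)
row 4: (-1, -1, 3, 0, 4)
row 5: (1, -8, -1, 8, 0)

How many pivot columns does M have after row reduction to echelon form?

Row reduce to echelon form.
R3 ← R3 − (3/5)·R1: [0, 9/5, -2/5, -8/5, -4/5]
R4 ← R4 − (1/5)·R1: [0, -12/5, 16/5, 4/5, 12/5]
R5 ← R5 + (1/5)·R1: [0, -33/5, -6/5, 36/5, 8/5]
R3 ← R3 − (3/10)·R2: [0, 0, -8/5, 4/5, -4/5]
R4 ← R4 + (2/5)·R2: [0, 0, 24/5, -12/5, 12/5]
R5 ← R5 + (11/10)·R2: [0, 0, 16/5, -8/5, 8/5]
R4 ← R4 + (3)·R3: [0, 0, 0, 0, 0]
R5 ← R5 + (2)·R3: [0, 0, 0, 0, 0]
Echelon form has 3 nonzero rows, so rank(M) = 3.
Each nonzero row contributes one pivot column: 3 pivot columns.

3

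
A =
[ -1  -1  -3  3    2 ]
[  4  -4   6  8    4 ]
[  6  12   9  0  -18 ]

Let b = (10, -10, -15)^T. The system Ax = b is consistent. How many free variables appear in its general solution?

2

Row reduce the augmented matrix [A | b].
R2 ← R2 + (4)·R1: [0, -8, -6, 20, 12, 30]
R3 ← R3 + (6)·R1: [0, 6, -9, 18, -6, 45]
R3 ← R3 + (3/4)·R2: [0, 0, -27/2, 33, 3, 135/2]
The echelon form has 3 nonzero rows, and every pivot lies in the first 5 columns, so rank(A) = rank([A|b]) = 3.
The system is consistent.
Free variables = (unknowns) − (rank) = 5 − 3 = 2.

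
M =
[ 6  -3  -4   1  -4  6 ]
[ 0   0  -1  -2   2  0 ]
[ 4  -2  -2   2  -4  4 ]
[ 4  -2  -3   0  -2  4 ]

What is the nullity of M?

Row reduce to echelon form.
R3 ← R3 − (2/3)·R1: [0, 0, 2/3, 4/3, -4/3, 0]
R4 ← R4 − (2/3)·R1: [0, 0, -1/3, -2/3, 2/3, 0]
R3 ← R3 + (2/3)·R2: [0, 0, 0, 0, 0, 0]
R4 ← R4 − (1/3)·R2: [0, 0, 0, 0, 0, 0]
2 nonzero rows, so rank(M) = 2.
M has 6 columns; by rank–nullity, nullity = 6 − 2 = 4.

4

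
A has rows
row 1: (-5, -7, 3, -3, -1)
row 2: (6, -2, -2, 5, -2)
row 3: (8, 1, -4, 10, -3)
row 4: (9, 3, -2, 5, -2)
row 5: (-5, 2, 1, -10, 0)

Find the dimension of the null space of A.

Row reduce to echelon form.
R2 ← R2 + (6/5)·R1: [0, -52/5, 8/5, 7/5, -16/5]
R3 ← R3 + (8/5)·R1: [0, -51/5, 4/5, 26/5, -23/5]
R4 ← R4 + (9/5)·R1: [0, -48/5, 17/5, -2/5, -19/5]
R5 ← R5 − R1: [0, 9, -2, -7, 1]
R3 ← R3 − (51/52)·R2: [0, 0, -10/13, 199/52, -19/13]
R4 ← R4 − (12/13)·R2: [0, 0, 25/13, -22/13, -11/13]
R5 ← R5 + (45/52)·R2: [0, 0, -8/13, -301/52, -23/13]
R4 ← R4 + (5/2)·R3: [0, 0, 0, 63/8, -9/2]
R5 ← R5 − (4/5)·R3: [0, 0, 0, -177/20, -3/5]
R5 ← R5 + (118/105)·R4: [0, 0, 0, 0, -198/35]
5 nonzero rows, so rank(A) = 5.
A has 5 columns; by rank–nullity, nullity = 5 − 5 = 0.

0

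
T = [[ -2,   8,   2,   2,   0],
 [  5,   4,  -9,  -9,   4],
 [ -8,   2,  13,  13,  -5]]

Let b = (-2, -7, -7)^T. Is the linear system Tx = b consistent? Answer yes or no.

no

Row reduce the augmented matrix [T | b].
R2 ← R2 + (5/2)·R1: [0, 24, -4, -4, 4, -12]
R3 ← R3 − (4)·R1: [0, -30, 5, 5, -5, 1]
R3 ← R3 + (5/4)·R2: [0, 0, 0, 0, 0, -14]
The echelon form has 3 nonzero rows; the last pivot sits in the augmented column, so rank(T) = 2 but rank([T|b]) = 3.
Since the ranks differ, the system is inconsistent.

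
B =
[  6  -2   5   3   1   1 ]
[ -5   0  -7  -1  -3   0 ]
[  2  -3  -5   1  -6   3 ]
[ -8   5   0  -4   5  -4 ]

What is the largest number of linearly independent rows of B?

Row reduce to echelon form.
R2 ← R2 + (5/6)·R1: [0, -5/3, -17/6, 3/2, -13/6, 5/6]
R3 ← R3 − (1/3)·R1: [0, -7/3, -20/3, 0, -19/3, 8/3]
R4 ← R4 + (4/3)·R1: [0, 7/3, 20/3, 0, 19/3, -8/3]
R3 ← R3 − (7/5)·R2: [0, 0, -27/10, -21/10, -33/10, 3/2]
R4 ← R4 + (7/5)·R2: [0, 0, 27/10, 21/10, 33/10, -3/2]
R4 ← R4 + R3: [0, 0, 0, 0, 0, 0]
Echelon form has 3 nonzero rows, so rank(B) = 3.
The rank gives the maximum number of linearly independent rows: 3.

3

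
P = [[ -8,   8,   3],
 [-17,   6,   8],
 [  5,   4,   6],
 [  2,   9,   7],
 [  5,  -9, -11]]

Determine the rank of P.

3

Row reduce to echelon form.
R2 ← R2 − (17/8)·R1: [0, -11, 13/8]
R3 ← R3 + (5/8)·R1: [0, 9, 63/8]
R4 ← R4 + (1/4)·R1: [0, 11, 31/4]
R5 ← R5 + (5/8)·R1: [0, -4, -73/8]
R3 ← R3 + (9/11)·R2: [0, 0, 405/44]
R4 ← R4 + R2: [0, 0, 75/8]
R5 ← R5 − (4/11)·R2: [0, 0, -855/88]
R4 ← R4 − (55/54)·R3: [0, 0, 0]
R5 ← R5 + (19/18)·R3: [0, 0, 0]
Echelon form has 3 nonzero rows, so rank(P) = 3.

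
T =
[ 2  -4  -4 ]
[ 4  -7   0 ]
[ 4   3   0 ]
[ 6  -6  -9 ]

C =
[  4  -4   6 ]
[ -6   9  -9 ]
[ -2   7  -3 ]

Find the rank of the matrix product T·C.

2

First compute TC:
[[ 40, -72,  60],
 [ 58, -79,  87],
 [ -2,  11,  -3],
 [ 78, -141, 117]]
Now row reduce the product.
R2 ← R2 − (29/20)·R1: [0, 127/5, 0]
R3 ← R3 + (1/20)·R1: [0, 37/5, 0]
R4 ← R4 − (39/20)·R1: [0, -3/5, 0]
R3 ← R3 − (37/127)·R2: [0, 0, 0]
R4 ← R4 + (3/127)·R2: [0, 0, 0]
2 nonzero rows, so rank(TC) = 2.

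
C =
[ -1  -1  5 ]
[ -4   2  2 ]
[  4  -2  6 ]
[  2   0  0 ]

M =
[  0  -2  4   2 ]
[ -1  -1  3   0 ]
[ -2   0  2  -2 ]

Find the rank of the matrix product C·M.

2

First compute CM:
[[ -9,   3,   3, -12],
 [ -6,   6,  -6, -12],
 [-10,  -6,  22,  -4],
 [  0,  -4,   8,   4]]
Now row reduce the product.
R2 ← R2 − (2/3)·R1: [0, 4, -8, -4]
R3 ← R3 − (10/9)·R1: [0, -28/3, 56/3, 28/3]
R3 ← R3 + (7/3)·R2: [0, 0, 0, 0]
R4 ← R4 + R2: [0, 0, 0, 0]
2 nonzero rows, so rank(CM) = 2.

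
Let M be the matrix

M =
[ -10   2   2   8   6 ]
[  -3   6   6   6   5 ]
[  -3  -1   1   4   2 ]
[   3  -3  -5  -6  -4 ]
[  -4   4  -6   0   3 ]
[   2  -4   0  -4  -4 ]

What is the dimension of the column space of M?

4

Row reduce to echelon form.
R2 ← R2 − (3/10)·R1: [0, 27/5, 27/5, 18/5, 16/5]
R3 ← R3 − (3/10)·R1: [0, -8/5, 2/5, 8/5, 1/5]
R4 ← R4 + (3/10)·R1: [0, -12/5, -22/5, -18/5, -11/5]
R5 ← R5 − (2/5)·R1: [0, 16/5, -34/5, -16/5, 3/5]
R6 ← R6 + (1/5)·R1: [0, -18/5, 2/5, -12/5, -14/5]
R3 ← R3 + (8/27)·R2: [0, 0, 2, 8/3, 31/27]
R4 ← R4 + (4/9)·R2: [0, 0, -2, -2, -7/9]
R5 ← R5 − (16/27)·R2: [0, 0, -10, -16/3, -35/27]
R6 ← R6 + (2/3)·R2: [0, 0, 4, 0, -2/3]
R4 ← R4 + R3: [0, 0, 0, 2/3, 10/27]
R5 ← R5 + (5)·R3: [0, 0, 0, 8, 40/9]
R6 ← R6 − (2)·R3: [0, 0, 0, -16/3, -80/27]
R5 ← R5 − (12)·R4: [0, 0, 0, 0, 0]
R6 ← R6 + (8)·R4: [0, 0, 0, 0, 0]
Echelon form has 4 nonzero rows, so rank(M) = 4.
The column space has dimension equal to the rank: 4.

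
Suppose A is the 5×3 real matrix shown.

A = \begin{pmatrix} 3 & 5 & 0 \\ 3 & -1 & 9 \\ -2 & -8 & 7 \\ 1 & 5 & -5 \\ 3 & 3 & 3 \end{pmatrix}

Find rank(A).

Row reduce to echelon form.
R2 ← R2 − R1: [0, -6, 9]
R3 ← R3 + (2/3)·R1: [0, -14/3, 7]
R4 ← R4 − (1/3)·R1: [0, 10/3, -5]
R5 ← R5 − R1: [0, -2, 3]
R3 ← R3 − (7/9)·R2: [0, 0, 0]
R4 ← R4 + (5/9)·R2: [0, 0, 0]
R5 ← R5 − (1/3)·R2: [0, 0, 0]
Echelon form has 2 nonzero rows, so rank(A) = 2.

2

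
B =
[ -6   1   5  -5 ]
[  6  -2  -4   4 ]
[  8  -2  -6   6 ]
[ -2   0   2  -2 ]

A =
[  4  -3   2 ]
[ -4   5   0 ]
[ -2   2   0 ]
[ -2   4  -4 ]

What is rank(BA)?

2

First compute BA:
[[-28,  13,   8],
 [ 32, -20,  -4],
 [ 40, -22,  -8],
 [ -8,   2,   4]]
Now row reduce the product.
R2 ← R2 + (8/7)·R1: [0, -36/7, 36/7]
R3 ← R3 + (10/7)·R1: [0, -24/7, 24/7]
R4 ← R4 − (2/7)·R1: [0, -12/7, 12/7]
R3 ← R3 − (2/3)·R2: [0, 0, 0]
R4 ← R4 − (1/3)·R2: [0, 0, 0]
2 nonzero rows, so rank(BA) = 2.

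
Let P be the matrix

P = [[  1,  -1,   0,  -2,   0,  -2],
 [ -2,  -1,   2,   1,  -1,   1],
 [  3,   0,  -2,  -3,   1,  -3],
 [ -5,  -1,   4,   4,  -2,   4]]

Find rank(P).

2

Row reduce to echelon form.
R2 ← R2 + (2)·R1: [0, -3, 2, -3, -1, -3]
R3 ← R3 − (3)·R1: [0, 3, -2, 3, 1, 3]
R4 ← R4 + (5)·R1: [0, -6, 4, -6, -2, -6]
R3 ← R3 + R2: [0, 0, 0, 0, 0, 0]
R4 ← R4 − (2)·R2: [0, 0, 0, 0, 0, 0]
Echelon form has 2 nonzero rows, so rank(P) = 2.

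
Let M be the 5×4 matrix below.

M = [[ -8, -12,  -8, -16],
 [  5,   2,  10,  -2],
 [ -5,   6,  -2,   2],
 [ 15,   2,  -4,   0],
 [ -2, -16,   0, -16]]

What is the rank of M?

Row reduce to echelon form.
R2 ← R2 + (5/8)·R1: [0, -11/2, 5, -12]
R3 ← R3 − (5/8)·R1: [0, 27/2, 3, 12]
R4 ← R4 + (15/8)·R1: [0, -41/2, -19, -30]
R5 ← R5 − (1/4)·R1: [0, -13, 2, -12]
R3 ← R3 + (27/11)·R2: [0, 0, 168/11, -192/11]
R4 ← R4 − (41/11)·R2: [0, 0, -414/11, 162/11]
R5 ← R5 − (26/11)·R2: [0, 0, -108/11, 180/11]
R4 ← R4 + (69/28)·R3: [0, 0, 0, -198/7]
R5 ← R5 + (9/14)·R3: [0, 0, 0, 36/7]
R5 ← R5 + (2/11)·R4: [0, 0, 0, 0]
Echelon form has 4 nonzero rows, so rank(M) = 4.

4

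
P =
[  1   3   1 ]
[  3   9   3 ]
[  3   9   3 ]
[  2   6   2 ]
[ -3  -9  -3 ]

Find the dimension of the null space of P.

2

Row reduce to echelon form.
R2 ← R2 − (3)·R1: [0, 0, 0]
R3 ← R3 − (3)·R1: [0, 0, 0]
R4 ← R4 − (2)·R1: [0, 0, 0]
R5 ← R5 + (3)·R1: [0, 0, 0]
1 nonzero row, so rank(P) = 1.
P has 3 columns; by rank–nullity, nullity = 3 − 1 = 2.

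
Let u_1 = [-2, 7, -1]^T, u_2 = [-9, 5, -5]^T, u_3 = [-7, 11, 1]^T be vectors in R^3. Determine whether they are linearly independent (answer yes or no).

Form the matrix with these vectors as rows and row reduce.
R2 ← R2 − (9/2)·R1: [0, -53/2, -1/2]
R3 ← R3 − (7/2)·R1: [0, -27/2, 9/2]
R3 ← R3 − (27/53)·R2: [0, 0, 252/53]
3 nonzero rows, so the 3 vectors span a space of dimension 3.
Since 3 = 3, the vectors are linearly independent.

yes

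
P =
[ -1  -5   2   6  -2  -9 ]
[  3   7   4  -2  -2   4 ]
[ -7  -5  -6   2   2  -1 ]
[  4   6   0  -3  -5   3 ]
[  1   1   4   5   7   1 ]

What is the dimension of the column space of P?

Row reduce to echelon form.
R2 ← R2 + (3)·R1: [0, -8, 10, 16, -8, -23]
R3 ← R3 − (7)·R1: [0, 30, -20, -40, 16, 62]
R4 ← R4 + (4)·R1: [0, -14, 8, 21, -13, -33]
R5 ← R5 + R1: [0, -4, 6, 11, 5, -8]
R3 ← R3 + (15/4)·R2: [0, 0, 35/2, 20, -14, -97/4]
R4 ← R4 − (7/4)·R2: [0, 0, -19/2, -7, 1, 29/4]
R5 ← R5 − (1/2)·R2: [0, 0, 1, 3, 9, 7/2]
R4 ← R4 + (19/35)·R3: [0, 0, 0, 27/7, -33/5, -207/35]
R5 ← R5 − (2/35)·R3: [0, 0, 0, 13/7, 49/5, 171/35]
R5 ← R5 − (13/27)·R4: [0, 0, 0, 0, 584/45, 116/15]
Echelon form has 5 nonzero rows, so rank(P) = 5.
The column space has dimension equal to the rank: 5.

5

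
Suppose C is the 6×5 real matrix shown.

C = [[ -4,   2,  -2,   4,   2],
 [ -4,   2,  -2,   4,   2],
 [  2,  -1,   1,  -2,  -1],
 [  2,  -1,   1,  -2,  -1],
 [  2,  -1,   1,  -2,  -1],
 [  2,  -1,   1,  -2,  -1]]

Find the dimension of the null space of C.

Row reduce to echelon form.
R2 ← R2 − R1: [0, 0, 0, 0, 0]
R3 ← R3 + (1/2)·R1: [0, 0, 0, 0, 0]
R4 ← R4 + (1/2)·R1: [0, 0, 0, 0, 0]
R5 ← R5 + (1/2)·R1: [0, 0, 0, 0, 0]
R6 ← R6 + (1/2)·R1: [0, 0, 0, 0, 0]
1 nonzero row, so rank(C) = 1.
C has 5 columns; by rank–nullity, nullity = 5 − 1 = 4.

4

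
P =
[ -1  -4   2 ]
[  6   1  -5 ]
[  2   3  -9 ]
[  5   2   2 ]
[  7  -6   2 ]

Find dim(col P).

3

Row reduce to echelon form.
R2 ← R2 + (6)·R1: [0, -23, 7]
R3 ← R3 + (2)·R1: [0, -5, -5]
R4 ← R4 + (5)·R1: [0, -18, 12]
R5 ← R5 + (7)·R1: [0, -34, 16]
R3 ← R3 − (5/23)·R2: [0, 0, -150/23]
R4 ← R4 − (18/23)·R2: [0, 0, 150/23]
R5 ← R5 − (34/23)·R2: [0, 0, 130/23]
R4 ← R4 + R3: [0, 0, 0]
R5 ← R5 + (13/15)·R3: [0, 0, 0]
Echelon form has 3 nonzero rows, so rank(P) = 3.
The column space has dimension equal to the rank: 3.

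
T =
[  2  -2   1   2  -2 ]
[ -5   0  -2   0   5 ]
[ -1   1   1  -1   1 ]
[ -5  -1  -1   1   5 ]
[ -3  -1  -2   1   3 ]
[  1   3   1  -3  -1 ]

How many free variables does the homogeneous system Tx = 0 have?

Row reduce to echelon form.
R2 ← R2 + (5/2)·R1: [0, -5, 1/2, 5, 0]
R3 ← R3 + (1/2)·R1: [0, 0, 3/2, 0, 0]
R4 ← R4 + (5/2)·R1: [0, -6, 3/2, 6, 0]
R5 ← R5 + (3/2)·R1: [0, -4, -1/2, 4, 0]
R6 ← R6 − (1/2)·R1: [0, 4, 1/2, -4, 0]
R4 ← R4 − (6/5)·R2: [0, 0, 9/10, 0, 0]
R5 ← R5 − (4/5)·R2: [0, 0, -9/10, 0, 0]
R6 ← R6 + (4/5)·R2: [0, 0, 9/10, 0, 0]
R4 ← R4 − (3/5)·R3: [0, 0, 0, 0, 0]
R5 ← R5 + (3/5)·R3: [0, 0, 0, 0, 0]
R6 ← R6 − (3/5)·R3: [0, 0, 0, 0, 0]
3 nonzero rows, so rank(T) = 3.
T has 5 columns; by rank–nullity, nullity = 5 − 3 = 2.

2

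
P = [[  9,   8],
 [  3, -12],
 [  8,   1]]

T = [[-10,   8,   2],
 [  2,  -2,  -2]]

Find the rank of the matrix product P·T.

2

First compute PT:
[[-74,  56,   2],
 [-54,  48,  30],
 [-78,  62,  14]]
Now row reduce the product.
R2 ← R2 − (27/37)·R1: [0, 264/37, 1056/37]
R3 ← R3 − (39/37)·R1: [0, 110/37, 440/37]
R3 ← R3 − (5/12)·R2: [0, 0, 0]
2 nonzero rows, so rank(PT) = 2.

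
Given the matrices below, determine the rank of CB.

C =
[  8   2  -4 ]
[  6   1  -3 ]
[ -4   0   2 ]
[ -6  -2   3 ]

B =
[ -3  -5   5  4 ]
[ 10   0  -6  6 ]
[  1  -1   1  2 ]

2

First compute CB:
[[ -8, -36,  24,  36],
 [-11, -27,  21,  24],
 [ 14,  18, -18, -12],
 [  1,  27, -15, -30]]
Now row reduce the product.
R2 ← R2 − (11/8)·R1: [0, 45/2, -12, -51/2]
R3 ← R3 + (7/4)·R1: [0, -45, 24, 51]
R4 ← R4 + (1/8)·R1: [0, 45/2, -12, -51/2]
R3 ← R3 + (2)·R2: [0, 0, 0, 0]
R4 ← R4 − R2: [0, 0, 0, 0]
2 nonzero rows, so rank(CB) = 2.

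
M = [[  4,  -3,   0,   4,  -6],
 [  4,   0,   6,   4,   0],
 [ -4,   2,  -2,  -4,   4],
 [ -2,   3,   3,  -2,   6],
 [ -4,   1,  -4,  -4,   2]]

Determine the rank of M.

Row reduce to echelon form.
R2 ← R2 − R1: [0, 3, 6, 0, 6]
R3 ← R3 + R1: [0, -1, -2, 0, -2]
R4 ← R4 + (1/2)·R1: [0, 3/2, 3, 0, 3]
R5 ← R5 + R1: [0, -2, -4, 0, -4]
R3 ← R3 + (1/3)·R2: [0, 0, 0, 0, 0]
R4 ← R4 − (1/2)·R2: [0, 0, 0, 0, 0]
R5 ← R5 + (2/3)·R2: [0, 0, 0, 0, 0]
Echelon form has 2 nonzero rows, so rank(M) = 2.

2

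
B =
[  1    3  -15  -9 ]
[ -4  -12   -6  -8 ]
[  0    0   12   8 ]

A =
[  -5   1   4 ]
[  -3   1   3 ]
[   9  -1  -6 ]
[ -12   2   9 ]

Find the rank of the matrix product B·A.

First compute BA:
[[-41,   1,  22],
 [ 98, -26, -88],
 [ 12,   4,   0]]
Now row reduce the product.
R2 ← R2 + (98/41)·R1: [0, -968/41, -1452/41]
R3 ← R3 + (12/41)·R1: [0, 176/41, 264/41]
R3 ← R3 + (2/11)·R2: [0, 0, 0]
2 nonzero rows, so rank(BA) = 2.

2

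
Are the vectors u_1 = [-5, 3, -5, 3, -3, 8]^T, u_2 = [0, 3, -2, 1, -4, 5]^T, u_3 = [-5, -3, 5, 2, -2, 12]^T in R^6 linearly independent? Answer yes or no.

Form the matrix with these vectors as rows and row reduce.
R3 ← R3 − R1: [0, -6, 10, -1, 1, 4]
R3 ← R3 + (2)·R2: [0, 0, 6, 1, -7, 14]
3 nonzero rows, so the 3 vectors span a space of dimension 3.
Since 3 = 3, the vectors are linearly independent.

yes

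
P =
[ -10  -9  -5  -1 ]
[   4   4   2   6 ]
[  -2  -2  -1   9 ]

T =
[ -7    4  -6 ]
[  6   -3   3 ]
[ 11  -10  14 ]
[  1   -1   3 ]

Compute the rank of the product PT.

3

First compute PT:
[[-40,  38, -40],
 [ 24, -22,  34],
 [  0,  -1,  19]]
Now row reduce the product.
R2 ← R2 + (3/5)·R1: [0, 4/5, 10]
R3 ← R3 + (5/4)·R2: [0, 0, 63/2]
3 nonzero rows, so rank(PT) = 3.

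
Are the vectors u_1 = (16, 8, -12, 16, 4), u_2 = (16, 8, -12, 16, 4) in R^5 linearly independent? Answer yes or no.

Form the matrix with these vectors as rows and row reduce.
R2 ← R2 − R1: [0, 0, 0, 0, 0]
1 nonzero row, so the 2 vectors span a space of dimension 1.
Since 1 < 2, the vectors are linearly dependent.

no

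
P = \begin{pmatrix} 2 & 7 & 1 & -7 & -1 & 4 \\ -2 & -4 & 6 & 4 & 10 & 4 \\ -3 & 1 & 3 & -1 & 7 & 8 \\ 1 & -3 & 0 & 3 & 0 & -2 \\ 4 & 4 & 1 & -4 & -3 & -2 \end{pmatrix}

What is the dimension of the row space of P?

4

Row reduce to echelon form.
R2 ← R2 + R1: [0, 3, 7, -3, 9, 8]
R3 ← R3 + (3/2)·R1: [0, 23/2, 9/2, -23/2, 11/2, 14]
R4 ← R4 − (1/2)·R1: [0, -13/2, -1/2, 13/2, 1/2, -4]
R5 ← R5 − (2)·R1: [0, -10, -1, 10, -1, -10]
R3 ← R3 − (23/6)·R2: [0, 0, -67/3, 0, -29, -50/3]
R4 ← R4 + (13/6)·R2: [0, 0, 44/3, 0, 20, 40/3]
R5 ← R5 + (10/3)·R2: [0, 0, 67/3, 0, 29, 50/3]
R4 ← R4 + (44/67)·R3: [0, 0, 0, 0, 64/67, 160/67]
R5 ← R5 + R3: [0, 0, 0, 0, 0, 0]
Echelon form has 4 nonzero rows, so rank(P) = 4.
The row space has dimension equal to the rank: 4.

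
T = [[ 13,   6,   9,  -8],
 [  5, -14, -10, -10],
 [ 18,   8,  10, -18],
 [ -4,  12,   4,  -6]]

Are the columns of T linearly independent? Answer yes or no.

no

Row reduce T to echelon form.
R2 ← R2 − (5/13)·R1: [0, -212/13, -175/13, -90/13]
R3 ← R3 − (18/13)·R1: [0, -4/13, -32/13, -90/13]
R4 ← R4 + (4/13)·R1: [0, 180/13, 88/13, -110/13]
R3 ← R3 − (1/53)·R2: [0, 0, -117/53, -360/53]
R4 ← R4 + (45/53)·R2: [0, 0, -247/53, -760/53]
R4 ← R4 − (19/9)·R3: [0, 0, 0, 0]
3 pivots among 4 columns.
Only 3 < 4 pivot columns, so the columns are linearly dependent.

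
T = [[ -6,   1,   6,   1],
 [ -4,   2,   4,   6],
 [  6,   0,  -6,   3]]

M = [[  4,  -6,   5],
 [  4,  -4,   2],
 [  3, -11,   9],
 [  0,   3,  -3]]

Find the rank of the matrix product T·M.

First compute TM:
[[ -2, -31,  23],
 [  4, -10,   2],
 [  6,  39, -33]]
Now row reduce the product.
R2 ← R2 + (2)·R1: [0, -72, 48]
R3 ← R3 + (3)·R1: [0, -54, 36]
R3 ← R3 − (3/4)·R2: [0, 0, 0]
2 nonzero rows, so rank(TM) = 2.

2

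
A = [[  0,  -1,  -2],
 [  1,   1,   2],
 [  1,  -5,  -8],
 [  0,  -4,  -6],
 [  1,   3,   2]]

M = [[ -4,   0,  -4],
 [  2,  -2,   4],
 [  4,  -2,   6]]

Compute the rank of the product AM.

2

First compute AM:
[[-10,   6, -16],
 [  6,  -6,  12],
 [-46,  26, -72],
 [-32,  20, -52],
 [ 10, -10,  20]]
Now row reduce the product.
R2 ← R2 + (3/5)·R1: [0, -12/5, 12/5]
R3 ← R3 − (23/5)·R1: [0, -8/5, 8/5]
R4 ← R4 − (16/5)·R1: [0, 4/5, -4/5]
R5 ← R5 + R1: [0, -4, 4]
R3 ← R3 − (2/3)·R2: [0, 0, 0]
R4 ← R4 + (1/3)·R2: [0, 0, 0]
R5 ← R5 − (5/3)·R2: [0, 0, 0]
2 nonzero rows, so rank(AM) = 2.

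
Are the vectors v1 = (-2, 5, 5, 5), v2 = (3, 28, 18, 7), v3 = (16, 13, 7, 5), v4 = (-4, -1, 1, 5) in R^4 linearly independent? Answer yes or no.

Form the matrix with these vectors as rows and row reduce.
R2 ← R2 + (3/2)·R1: [0, 71/2, 51/2, 29/2]
R3 ← R3 + (8)·R1: [0, 53, 47, 45]
R4 ← R4 − (2)·R1: [0, -11, -9, -5]
R3 ← R3 − (106/71)·R2: [0, 0, 634/71, 1658/71]
R4 ← R4 + (22/71)·R2: [0, 0, -78/71, -36/71]
R4 ← R4 + (39/317)·R3: [0, 0, 0, 750/317]
4 nonzero rows, so the 4 vectors span a space of dimension 4.
Since 4 = 4, the vectors are linearly independent.

yes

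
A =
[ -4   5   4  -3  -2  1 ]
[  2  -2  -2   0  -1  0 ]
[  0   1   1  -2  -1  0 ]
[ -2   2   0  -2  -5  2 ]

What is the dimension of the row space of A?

3

Row reduce to echelon form.
R2 ← R2 + (1/2)·R1: [0, 1/2, 0, -3/2, -2, 1/2]
R4 ← R4 − (1/2)·R1: [0, -1/2, -2, -1/2, -4, 3/2]
R3 ← R3 − (2)·R2: [0, 0, 1, 1, 3, -1]
R4 ← R4 + R2: [0, 0, -2, -2, -6, 2]
R4 ← R4 + (2)·R3: [0, 0, 0, 0, 0, 0]
Echelon form has 3 nonzero rows, so rank(A) = 3.
The row space has dimension equal to the rank: 3.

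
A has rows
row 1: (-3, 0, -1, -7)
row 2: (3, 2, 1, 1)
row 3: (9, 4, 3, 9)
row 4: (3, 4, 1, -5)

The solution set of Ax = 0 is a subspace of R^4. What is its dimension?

Row reduce to echelon form.
R2 ← R2 + R1: [0, 2, 0, -6]
R3 ← R3 + (3)·R1: [0, 4, 0, -12]
R4 ← R4 + R1: [0, 4, 0, -12]
R3 ← R3 − (2)·R2: [0, 0, 0, 0]
R4 ← R4 − (2)·R2: [0, 0, 0, 0]
2 nonzero rows, so rank(A) = 2.
A has 4 columns; by rank–nullity, nullity = 4 − 2 = 2.

2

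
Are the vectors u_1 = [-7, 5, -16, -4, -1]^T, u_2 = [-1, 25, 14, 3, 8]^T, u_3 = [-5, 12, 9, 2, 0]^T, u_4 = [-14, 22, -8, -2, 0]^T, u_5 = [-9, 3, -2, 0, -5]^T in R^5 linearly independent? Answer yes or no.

Form the matrix with these vectors as rows and row reduce.
R2 ← R2 − (1/7)·R1: [0, 170/7, 114/7, 25/7, 57/7]
R3 ← R3 − (5/7)·R1: [0, 59/7, 143/7, 34/7, 5/7]
R4 ← R4 − (2)·R1: [0, 12, 24, 6, 2]
R5 ← R5 − (9/7)·R1: [0, -24/7, 130/7, 36/7, -26/7]
R3 ← R3 − (59/170)·R2: [0, 0, 1256/85, 123/34, -359/170]
R4 ← R4 − (42/85)·R2: [0, 0, 1356/85, 72/17, -172/85]
R5 ← R5 + (12/85)·R2: [0, 0, 1774/85, 96/17, -218/85]
R4 ← R4 − (339/314)·R3: [0, 0, 0, 207/628, 161/628]
R5 ← R5 − (887/628)·R3: [0, 0, 0, 675/1256, 525/1256]
R5 ← R5 − (75/46)·R4: [0, 0, 0, 0, 0]
4 nonzero rows, so the 5 vectors span a space of dimension 4.
Since 4 < 5, the vectors are linearly dependent.

no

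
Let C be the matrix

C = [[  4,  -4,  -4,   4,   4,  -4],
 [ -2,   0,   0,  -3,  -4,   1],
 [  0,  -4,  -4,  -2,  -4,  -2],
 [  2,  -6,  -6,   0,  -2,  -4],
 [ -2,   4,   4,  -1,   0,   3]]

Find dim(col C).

2

Row reduce to echelon form.
R2 ← R2 + (1/2)·R1: [0, -2, -2, -1, -2, -1]
R4 ← R4 − (1/2)·R1: [0, -4, -4, -2, -4, -2]
R5 ← R5 + (1/2)·R1: [0, 2, 2, 1, 2, 1]
R3 ← R3 − (2)·R2: [0, 0, 0, 0, 0, 0]
R4 ← R4 − (2)·R2: [0, 0, 0, 0, 0, 0]
R5 ← R5 + R2: [0, 0, 0, 0, 0, 0]
Echelon form has 2 nonzero rows, so rank(C) = 2.
The column space has dimension equal to the rank: 2.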